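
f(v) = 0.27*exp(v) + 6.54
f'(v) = 0.27*exp(v)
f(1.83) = 8.22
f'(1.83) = 1.68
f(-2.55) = 6.56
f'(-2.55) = 0.02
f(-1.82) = 6.58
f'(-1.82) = 0.04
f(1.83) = 8.22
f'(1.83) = 1.68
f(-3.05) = 6.55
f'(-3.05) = 0.01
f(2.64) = 10.32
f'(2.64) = 3.78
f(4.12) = 23.16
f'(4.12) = 16.62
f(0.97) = 7.25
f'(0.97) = 0.71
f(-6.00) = 6.54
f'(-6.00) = 0.00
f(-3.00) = 6.55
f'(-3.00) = 0.01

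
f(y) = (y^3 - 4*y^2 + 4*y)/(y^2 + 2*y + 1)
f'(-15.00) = 0.92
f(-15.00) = -22.12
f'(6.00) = 0.75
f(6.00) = 1.96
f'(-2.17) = -21.20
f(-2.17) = -27.57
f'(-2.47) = -11.61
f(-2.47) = -22.84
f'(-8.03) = 0.64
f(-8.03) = -16.35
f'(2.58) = 0.22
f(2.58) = 0.07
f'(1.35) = -0.33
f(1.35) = 0.10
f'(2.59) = 0.23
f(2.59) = 0.07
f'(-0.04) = 5.07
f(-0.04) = -0.18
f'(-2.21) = -19.41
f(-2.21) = -26.75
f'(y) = (-2*y - 2)*(y^3 - 4*y^2 + 4*y)/(y^2 + 2*y + 1)^2 + (3*y^2 - 8*y + 4)/(y^2 + 2*y + 1)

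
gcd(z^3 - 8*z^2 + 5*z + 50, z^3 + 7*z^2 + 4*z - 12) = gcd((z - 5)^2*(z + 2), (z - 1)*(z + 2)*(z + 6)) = z + 2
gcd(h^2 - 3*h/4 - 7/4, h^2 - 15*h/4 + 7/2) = h - 7/4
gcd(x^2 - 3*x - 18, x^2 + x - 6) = x + 3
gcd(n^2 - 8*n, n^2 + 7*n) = n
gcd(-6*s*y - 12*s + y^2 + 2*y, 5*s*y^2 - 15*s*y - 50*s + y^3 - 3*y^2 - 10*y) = y + 2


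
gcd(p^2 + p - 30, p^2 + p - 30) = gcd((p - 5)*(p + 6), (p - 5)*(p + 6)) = p^2 + p - 30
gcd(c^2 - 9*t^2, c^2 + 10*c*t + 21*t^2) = c + 3*t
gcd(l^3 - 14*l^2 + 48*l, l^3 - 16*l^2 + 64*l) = l^2 - 8*l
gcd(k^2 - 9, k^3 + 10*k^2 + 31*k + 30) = k + 3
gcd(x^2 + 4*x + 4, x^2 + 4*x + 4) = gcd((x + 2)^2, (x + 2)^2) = x^2 + 4*x + 4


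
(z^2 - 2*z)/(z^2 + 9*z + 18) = z*(z - 2)/(z^2 + 9*z + 18)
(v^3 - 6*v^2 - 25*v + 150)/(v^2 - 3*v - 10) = (v^2 - v - 30)/(v + 2)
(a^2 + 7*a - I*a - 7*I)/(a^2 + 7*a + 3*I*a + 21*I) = (a - I)/(a + 3*I)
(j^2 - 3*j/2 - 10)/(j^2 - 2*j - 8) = (j + 5/2)/(j + 2)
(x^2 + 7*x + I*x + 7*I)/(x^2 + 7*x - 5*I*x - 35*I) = (x + I)/(x - 5*I)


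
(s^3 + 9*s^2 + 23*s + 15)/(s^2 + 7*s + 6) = (s^2 + 8*s + 15)/(s + 6)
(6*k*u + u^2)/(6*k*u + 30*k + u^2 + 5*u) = u/(u + 5)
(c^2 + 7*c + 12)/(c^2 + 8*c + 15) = (c + 4)/(c + 5)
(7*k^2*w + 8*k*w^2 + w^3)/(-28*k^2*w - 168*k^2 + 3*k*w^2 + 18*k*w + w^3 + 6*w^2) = w*(k + w)/(-4*k*w - 24*k + w^2 + 6*w)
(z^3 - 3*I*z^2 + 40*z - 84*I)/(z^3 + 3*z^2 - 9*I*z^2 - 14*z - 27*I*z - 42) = (z + 6*I)/(z + 3)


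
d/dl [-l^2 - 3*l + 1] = -2*l - 3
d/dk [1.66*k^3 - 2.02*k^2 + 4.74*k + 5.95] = 4.98*k^2 - 4.04*k + 4.74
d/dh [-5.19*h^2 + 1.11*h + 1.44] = 1.11 - 10.38*h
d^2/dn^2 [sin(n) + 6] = -sin(n)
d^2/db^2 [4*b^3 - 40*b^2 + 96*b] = 24*b - 80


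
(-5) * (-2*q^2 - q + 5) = 10*q^2 + 5*q - 25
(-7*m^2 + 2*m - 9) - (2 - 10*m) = -7*m^2 + 12*m - 11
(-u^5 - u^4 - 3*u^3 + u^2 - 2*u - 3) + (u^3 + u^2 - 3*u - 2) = -u^5 - u^4 - 2*u^3 + 2*u^2 - 5*u - 5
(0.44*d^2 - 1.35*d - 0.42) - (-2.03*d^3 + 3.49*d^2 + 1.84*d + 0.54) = 2.03*d^3 - 3.05*d^2 - 3.19*d - 0.96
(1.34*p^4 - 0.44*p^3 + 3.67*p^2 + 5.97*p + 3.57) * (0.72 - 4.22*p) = -5.6548*p^5 + 2.8216*p^4 - 15.8042*p^3 - 22.551*p^2 - 10.767*p + 2.5704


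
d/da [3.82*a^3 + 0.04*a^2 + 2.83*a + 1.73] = 11.46*a^2 + 0.08*a + 2.83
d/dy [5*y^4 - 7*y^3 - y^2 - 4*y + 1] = 20*y^3 - 21*y^2 - 2*y - 4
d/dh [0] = 0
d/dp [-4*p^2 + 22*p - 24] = 22 - 8*p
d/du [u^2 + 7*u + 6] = 2*u + 7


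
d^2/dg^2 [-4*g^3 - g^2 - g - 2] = -24*g - 2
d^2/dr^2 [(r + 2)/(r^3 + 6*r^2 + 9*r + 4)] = 6*(r^3 + 8*r^2 + 24*r + 26)/(r^7 + 16*r^6 + 102*r^5 + 332*r^4 + 593*r^3 + 588*r^2 + 304*r + 64)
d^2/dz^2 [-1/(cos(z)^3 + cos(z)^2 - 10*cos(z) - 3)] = ((37*cos(z) - 8*cos(2*z) - 9*cos(3*z))*(cos(z)^3 + cos(z)^2 - 10*cos(z) - 3)/4 - 2*(3*cos(z)^2 + 2*cos(z) - 10)^2*sin(z)^2)/(cos(z)^3 + cos(z)^2 - 10*cos(z) - 3)^3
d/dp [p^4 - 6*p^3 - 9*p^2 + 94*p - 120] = 4*p^3 - 18*p^2 - 18*p + 94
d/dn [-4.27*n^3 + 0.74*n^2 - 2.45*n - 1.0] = -12.81*n^2 + 1.48*n - 2.45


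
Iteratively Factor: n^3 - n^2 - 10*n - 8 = (n + 2)*(n^2 - 3*n - 4) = (n + 1)*(n + 2)*(n - 4)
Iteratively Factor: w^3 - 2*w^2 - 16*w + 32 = (w - 2)*(w^2 - 16) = (w - 4)*(w - 2)*(w + 4)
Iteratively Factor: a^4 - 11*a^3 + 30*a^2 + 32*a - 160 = (a - 4)*(a^3 - 7*a^2 + 2*a + 40) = (a - 5)*(a - 4)*(a^2 - 2*a - 8) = (a - 5)*(a - 4)^2*(a + 2)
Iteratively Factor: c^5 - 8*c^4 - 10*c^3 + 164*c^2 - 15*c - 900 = (c - 5)*(c^4 - 3*c^3 - 25*c^2 + 39*c + 180) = (c - 5)*(c + 3)*(c^3 - 6*c^2 - 7*c + 60) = (c - 5)*(c - 4)*(c + 3)*(c^2 - 2*c - 15) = (c - 5)^2*(c - 4)*(c + 3)*(c + 3)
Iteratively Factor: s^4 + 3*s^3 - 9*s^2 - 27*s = (s + 3)*(s^3 - 9*s) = s*(s + 3)*(s^2 - 9) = s*(s - 3)*(s + 3)*(s + 3)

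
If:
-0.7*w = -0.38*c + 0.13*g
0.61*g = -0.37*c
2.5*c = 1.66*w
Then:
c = 0.00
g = 0.00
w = 0.00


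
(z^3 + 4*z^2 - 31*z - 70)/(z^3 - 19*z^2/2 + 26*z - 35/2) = 2*(z^2 + 9*z + 14)/(2*z^2 - 9*z + 7)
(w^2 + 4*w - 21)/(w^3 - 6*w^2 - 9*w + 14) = (w^2 + 4*w - 21)/(w^3 - 6*w^2 - 9*w + 14)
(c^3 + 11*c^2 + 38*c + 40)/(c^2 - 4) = (c^2 + 9*c + 20)/(c - 2)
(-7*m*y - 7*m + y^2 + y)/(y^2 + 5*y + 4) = (-7*m + y)/(y + 4)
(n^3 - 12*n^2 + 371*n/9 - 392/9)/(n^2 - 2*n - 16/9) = (3*n^2 - 28*n + 49)/(3*n + 2)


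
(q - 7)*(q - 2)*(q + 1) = q^3 - 8*q^2 + 5*q + 14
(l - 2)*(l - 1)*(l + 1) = l^3 - 2*l^2 - l + 2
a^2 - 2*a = a*(a - 2)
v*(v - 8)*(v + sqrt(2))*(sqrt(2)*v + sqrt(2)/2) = sqrt(2)*v^4 - 15*sqrt(2)*v^3/2 + 2*v^3 - 15*v^2 - 4*sqrt(2)*v^2 - 8*v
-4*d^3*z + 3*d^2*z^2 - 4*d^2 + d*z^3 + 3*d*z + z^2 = (-d + z)*(4*d + z)*(d*z + 1)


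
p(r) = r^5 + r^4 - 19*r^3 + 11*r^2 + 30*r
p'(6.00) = 5454.00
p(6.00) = 5544.00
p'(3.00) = 96.00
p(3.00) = 0.00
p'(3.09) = 127.58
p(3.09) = 10.03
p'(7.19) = 12090.72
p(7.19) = 15609.82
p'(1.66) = -34.29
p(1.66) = 13.40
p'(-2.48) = -247.01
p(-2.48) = 227.08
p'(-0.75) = -18.67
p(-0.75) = -8.22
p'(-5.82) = 2919.38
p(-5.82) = -1586.57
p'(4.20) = 969.12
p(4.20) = 530.45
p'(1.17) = -6.51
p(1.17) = 23.79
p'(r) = 5*r^4 + 4*r^3 - 57*r^2 + 22*r + 30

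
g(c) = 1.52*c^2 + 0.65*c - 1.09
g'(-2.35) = -6.49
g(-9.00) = 116.18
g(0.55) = -0.27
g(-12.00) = 209.99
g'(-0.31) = -0.29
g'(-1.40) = -3.61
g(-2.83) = 9.24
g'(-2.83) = -7.95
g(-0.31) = -1.15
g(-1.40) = 0.98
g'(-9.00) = -26.71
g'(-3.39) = -9.66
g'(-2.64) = -7.38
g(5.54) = 49.16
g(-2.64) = 7.79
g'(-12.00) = -35.83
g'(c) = 3.04*c + 0.65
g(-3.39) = 14.17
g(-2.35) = 5.78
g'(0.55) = 2.32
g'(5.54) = 17.49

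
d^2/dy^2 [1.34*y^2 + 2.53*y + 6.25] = 2.68000000000000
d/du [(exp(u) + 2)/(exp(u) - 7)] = -9*exp(u)/(exp(u) - 7)^2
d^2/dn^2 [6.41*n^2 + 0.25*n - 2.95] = 12.8200000000000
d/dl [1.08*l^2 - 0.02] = 2.16*l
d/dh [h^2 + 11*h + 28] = 2*h + 11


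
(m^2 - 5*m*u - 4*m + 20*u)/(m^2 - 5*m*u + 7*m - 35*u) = (m - 4)/(m + 7)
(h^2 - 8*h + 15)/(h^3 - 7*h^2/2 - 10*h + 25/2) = 2*(h - 3)/(2*h^2 + 3*h - 5)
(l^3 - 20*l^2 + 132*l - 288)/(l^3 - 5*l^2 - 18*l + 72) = (l^2 - 14*l + 48)/(l^2 + l - 12)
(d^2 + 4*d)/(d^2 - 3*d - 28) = d/(d - 7)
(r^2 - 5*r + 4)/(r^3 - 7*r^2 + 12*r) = (r - 1)/(r*(r - 3))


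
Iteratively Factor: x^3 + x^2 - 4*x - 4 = (x - 2)*(x^2 + 3*x + 2) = (x - 2)*(x + 1)*(x + 2)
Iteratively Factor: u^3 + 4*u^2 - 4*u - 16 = (u - 2)*(u^2 + 6*u + 8) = (u - 2)*(u + 4)*(u + 2)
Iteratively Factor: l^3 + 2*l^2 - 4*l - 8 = (l + 2)*(l^2 - 4) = (l - 2)*(l + 2)*(l + 2)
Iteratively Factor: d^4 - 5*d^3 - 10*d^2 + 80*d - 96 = (d + 4)*(d^3 - 9*d^2 + 26*d - 24) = (d - 2)*(d + 4)*(d^2 - 7*d + 12) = (d - 4)*(d - 2)*(d + 4)*(d - 3)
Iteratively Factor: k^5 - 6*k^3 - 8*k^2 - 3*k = (k + 1)*(k^4 - k^3 - 5*k^2 - 3*k) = k*(k + 1)*(k^3 - k^2 - 5*k - 3) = k*(k + 1)^2*(k^2 - 2*k - 3) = k*(k + 1)^3*(k - 3)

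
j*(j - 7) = j^2 - 7*j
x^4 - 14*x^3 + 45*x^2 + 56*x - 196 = (x - 7)^2*(x - 2)*(x + 2)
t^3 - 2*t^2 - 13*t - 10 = (t - 5)*(t + 1)*(t + 2)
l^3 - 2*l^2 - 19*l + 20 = (l - 5)*(l - 1)*(l + 4)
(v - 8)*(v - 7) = v^2 - 15*v + 56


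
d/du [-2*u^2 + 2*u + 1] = 2 - 4*u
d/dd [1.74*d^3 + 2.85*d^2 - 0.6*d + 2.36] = 5.22*d^2 + 5.7*d - 0.6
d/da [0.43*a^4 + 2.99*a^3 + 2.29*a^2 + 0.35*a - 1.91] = 1.72*a^3 + 8.97*a^2 + 4.58*a + 0.35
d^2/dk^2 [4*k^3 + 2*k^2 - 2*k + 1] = 24*k + 4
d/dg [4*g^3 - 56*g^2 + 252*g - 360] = 12*g^2 - 112*g + 252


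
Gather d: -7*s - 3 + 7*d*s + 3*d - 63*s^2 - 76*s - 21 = d*(7*s + 3) - 63*s^2 - 83*s - 24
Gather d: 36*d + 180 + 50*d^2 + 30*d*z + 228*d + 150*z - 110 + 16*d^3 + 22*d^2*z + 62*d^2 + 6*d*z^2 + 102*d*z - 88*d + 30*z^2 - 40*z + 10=16*d^3 + d^2*(22*z + 112) + d*(6*z^2 + 132*z + 176) + 30*z^2 + 110*z + 80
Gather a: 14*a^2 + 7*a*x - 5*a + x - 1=14*a^2 + a*(7*x - 5) + x - 1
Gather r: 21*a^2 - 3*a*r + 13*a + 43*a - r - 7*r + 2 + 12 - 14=21*a^2 + 56*a + r*(-3*a - 8)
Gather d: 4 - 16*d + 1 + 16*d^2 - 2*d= 16*d^2 - 18*d + 5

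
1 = 1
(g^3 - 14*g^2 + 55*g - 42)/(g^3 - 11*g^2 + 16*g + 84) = (g - 1)/(g + 2)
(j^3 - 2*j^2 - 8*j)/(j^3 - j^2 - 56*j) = (-j^2 + 2*j + 8)/(-j^2 + j + 56)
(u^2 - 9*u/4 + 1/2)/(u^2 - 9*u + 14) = (u - 1/4)/(u - 7)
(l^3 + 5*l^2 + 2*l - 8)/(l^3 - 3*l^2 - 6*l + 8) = (l + 4)/(l - 4)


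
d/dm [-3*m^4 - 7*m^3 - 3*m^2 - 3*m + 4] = -12*m^3 - 21*m^2 - 6*m - 3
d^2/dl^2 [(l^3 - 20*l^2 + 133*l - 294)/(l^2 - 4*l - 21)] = 180/(l^3 + 9*l^2 + 27*l + 27)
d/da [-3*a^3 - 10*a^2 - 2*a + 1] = -9*a^2 - 20*a - 2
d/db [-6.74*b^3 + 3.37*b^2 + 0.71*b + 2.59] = -20.22*b^2 + 6.74*b + 0.71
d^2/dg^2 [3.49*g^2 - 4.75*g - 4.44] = 6.98000000000000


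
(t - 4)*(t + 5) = t^2 + t - 20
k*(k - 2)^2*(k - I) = k^4 - 4*k^3 - I*k^3 + 4*k^2 + 4*I*k^2 - 4*I*k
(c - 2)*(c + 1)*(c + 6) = c^3 + 5*c^2 - 8*c - 12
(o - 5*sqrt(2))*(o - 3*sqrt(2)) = o^2 - 8*sqrt(2)*o + 30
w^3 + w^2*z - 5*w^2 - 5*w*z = w*(w - 5)*(w + z)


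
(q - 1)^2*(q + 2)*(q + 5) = q^4 + 5*q^3 - 3*q^2 - 13*q + 10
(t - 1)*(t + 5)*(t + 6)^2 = t^4 + 16*t^3 + 79*t^2 + 84*t - 180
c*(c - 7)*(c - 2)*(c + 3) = c^4 - 6*c^3 - 13*c^2 + 42*c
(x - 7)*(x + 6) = x^2 - x - 42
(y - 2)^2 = y^2 - 4*y + 4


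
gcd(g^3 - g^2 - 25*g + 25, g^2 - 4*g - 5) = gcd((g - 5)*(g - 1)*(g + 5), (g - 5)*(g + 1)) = g - 5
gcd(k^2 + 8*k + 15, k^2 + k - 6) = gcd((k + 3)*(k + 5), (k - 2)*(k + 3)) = k + 3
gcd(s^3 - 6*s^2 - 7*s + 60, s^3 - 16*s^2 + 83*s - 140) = s^2 - 9*s + 20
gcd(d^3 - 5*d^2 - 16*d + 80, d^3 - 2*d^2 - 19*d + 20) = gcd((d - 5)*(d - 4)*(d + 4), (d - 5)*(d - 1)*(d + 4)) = d^2 - d - 20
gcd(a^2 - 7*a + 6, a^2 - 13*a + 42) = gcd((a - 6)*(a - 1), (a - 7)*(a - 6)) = a - 6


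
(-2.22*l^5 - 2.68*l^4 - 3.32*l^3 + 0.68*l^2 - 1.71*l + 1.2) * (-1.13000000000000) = 2.5086*l^5 + 3.0284*l^4 + 3.7516*l^3 - 0.7684*l^2 + 1.9323*l - 1.356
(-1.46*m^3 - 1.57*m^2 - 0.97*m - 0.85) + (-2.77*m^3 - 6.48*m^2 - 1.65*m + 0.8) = -4.23*m^3 - 8.05*m^2 - 2.62*m - 0.0499999999999999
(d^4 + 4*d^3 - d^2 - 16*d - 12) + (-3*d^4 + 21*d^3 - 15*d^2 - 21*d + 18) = -2*d^4 + 25*d^3 - 16*d^2 - 37*d + 6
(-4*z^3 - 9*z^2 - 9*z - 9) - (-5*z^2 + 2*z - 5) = -4*z^3 - 4*z^2 - 11*z - 4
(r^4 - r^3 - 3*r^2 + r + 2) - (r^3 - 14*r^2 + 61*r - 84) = r^4 - 2*r^3 + 11*r^2 - 60*r + 86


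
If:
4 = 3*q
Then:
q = 4/3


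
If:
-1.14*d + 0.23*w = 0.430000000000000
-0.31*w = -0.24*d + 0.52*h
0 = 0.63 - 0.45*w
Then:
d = -0.09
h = -0.88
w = 1.40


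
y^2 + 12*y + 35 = (y + 5)*(y + 7)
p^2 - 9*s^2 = (p - 3*s)*(p + 3*s)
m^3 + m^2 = m^2*(m + 1)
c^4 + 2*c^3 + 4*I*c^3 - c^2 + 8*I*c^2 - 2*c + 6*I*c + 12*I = (c + 2)*(c - I)*(c + 2*I)*(c + 3*I)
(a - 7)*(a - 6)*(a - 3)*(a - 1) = a^4 - 17*a^3 + 97*a^2 - 207*a + 126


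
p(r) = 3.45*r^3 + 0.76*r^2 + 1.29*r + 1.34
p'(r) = 10.35*r^2 + 1.52*r + 1.29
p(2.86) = 91.95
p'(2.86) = 90.30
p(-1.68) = -15.04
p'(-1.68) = 27.95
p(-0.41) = 0.70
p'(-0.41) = 2.41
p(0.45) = 2.39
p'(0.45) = 4.07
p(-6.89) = -1099.90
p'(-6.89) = 482.15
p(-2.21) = -35.04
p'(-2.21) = 48.48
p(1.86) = 28.57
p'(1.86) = 39.92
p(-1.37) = -7.87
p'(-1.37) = 18.63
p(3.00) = 105.20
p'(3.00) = 99.00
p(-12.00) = -5866.30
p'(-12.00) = 1473.45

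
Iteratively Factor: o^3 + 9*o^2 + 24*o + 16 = (o + 1)*(o^2 + 8*o + 16) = (o + 1)*(o + 4)*(o + 4)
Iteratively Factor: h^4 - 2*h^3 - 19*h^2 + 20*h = (h - 1)*(h^3 - h^2 - 20*h) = (h - 1)*(h + 4)*(h^2 - 5*h) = (h - 5)*(h - 1)*(h + 4)*(h)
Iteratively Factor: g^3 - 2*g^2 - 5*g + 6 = (g - 1)*(g^2 - g - 6) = (g - 1)*(g + 2)*(g - 3)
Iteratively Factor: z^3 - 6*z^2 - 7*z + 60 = (z - 4)*(z^2 - 2*z - 15) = (z - 5)*(z - 4)*(z + 3)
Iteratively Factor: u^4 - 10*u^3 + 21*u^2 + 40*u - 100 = (u + 2)*(u^3 - 12*u^2 + 45*u - 50) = (u - 5)*(u + 2)*(u^2 - 7*u + 10) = (u - 5)^2*(u + 2)*(u - 2)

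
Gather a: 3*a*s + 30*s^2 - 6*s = 3*a*s + 30*s^2 - 6*s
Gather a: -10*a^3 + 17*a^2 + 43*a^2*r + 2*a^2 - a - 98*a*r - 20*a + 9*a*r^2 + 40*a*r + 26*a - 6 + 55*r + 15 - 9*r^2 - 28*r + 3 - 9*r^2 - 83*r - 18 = -10*a^3 + a^2*(43*r + 19) + a*(9*r^2 - 58*r + 5) - 18*r^2 - 56*r - 6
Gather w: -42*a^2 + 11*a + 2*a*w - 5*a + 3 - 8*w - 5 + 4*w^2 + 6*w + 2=-42*a^2 + 6*a + 4*w^2 + w*(2*a - 2)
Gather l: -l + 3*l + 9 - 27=2*l - 18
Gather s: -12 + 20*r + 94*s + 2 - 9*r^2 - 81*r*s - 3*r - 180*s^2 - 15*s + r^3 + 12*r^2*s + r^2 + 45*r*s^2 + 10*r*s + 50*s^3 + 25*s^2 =r^3 - 8*r^2 + 17*r + 50*s^3 + s^2*(45*r - 155) + s*(12*r^2 - 71*r + 79) - 10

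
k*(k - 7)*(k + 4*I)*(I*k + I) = I*k^4 - 4*k^3 - 6*I*k^3 + 24*k^2 - 7*I*k^2 + 28*k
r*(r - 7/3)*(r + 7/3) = r^3 - 49*r/9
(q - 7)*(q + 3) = q^2 - 4*q - 21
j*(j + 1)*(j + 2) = j^3 + 3*j^2 + 2*j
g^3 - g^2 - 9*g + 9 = (g - 3)*(g - 1)*(g + 3)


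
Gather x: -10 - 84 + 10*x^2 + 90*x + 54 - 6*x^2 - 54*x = 4*x^2 + 36*x - 40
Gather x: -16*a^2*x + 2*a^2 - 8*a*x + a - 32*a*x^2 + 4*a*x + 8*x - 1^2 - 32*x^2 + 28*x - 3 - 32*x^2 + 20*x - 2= 2*a^2 + a + x^2*(-32*a - 64) + x*(-16*a^2 - 4*a + 56) - 6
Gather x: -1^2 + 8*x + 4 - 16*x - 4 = -8*x - 1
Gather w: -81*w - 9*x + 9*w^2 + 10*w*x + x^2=9*w^2 + w*(10*x - 81) + x^2 - 9*x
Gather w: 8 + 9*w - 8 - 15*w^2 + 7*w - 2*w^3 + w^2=-2*w^3 - 14*w^2 + 16*w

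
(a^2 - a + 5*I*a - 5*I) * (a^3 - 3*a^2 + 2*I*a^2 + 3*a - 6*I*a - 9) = a^5 - 4*a^4 + 7*I*a^4 - 4*a^3 - 28*I*a^3 + 28*a^2 + 36*I*a^2 - 21*a - 60*I*a + 45*I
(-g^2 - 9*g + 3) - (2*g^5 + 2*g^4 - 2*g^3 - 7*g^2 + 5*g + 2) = -2*g^5 - 2*g^4 + 2*g^3 + 6*g^2 - 14*g + 1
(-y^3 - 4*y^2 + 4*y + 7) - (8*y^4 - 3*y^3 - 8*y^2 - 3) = -8*y^4 + 2*y^3 + 4*y^2 + 4*y + 10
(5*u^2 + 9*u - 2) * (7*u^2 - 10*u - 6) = 35*u^4 + 13*u^3 - 134*u^2 - 34*u + 12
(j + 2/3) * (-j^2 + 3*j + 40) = -j^3 + 7*j^2/3 + 42*j + 80/3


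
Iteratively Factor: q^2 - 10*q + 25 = (q - 5)*(q - 5)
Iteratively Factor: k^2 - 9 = (k + 3)*(k - 3)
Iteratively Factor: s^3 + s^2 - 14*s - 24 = (s - 4)*(s^2 + 5*s + 6) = (s - 4)*(s + 2)*(s + 3)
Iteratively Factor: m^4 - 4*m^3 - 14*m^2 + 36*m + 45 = (m + 1)*(m^3 - 5*m^2 - 9*m + 45) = (m - 3)*(m + 1)*(m^2 - 2*m - 15) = (m - 5)*(m - 3)*(m + 1)*(m + 3)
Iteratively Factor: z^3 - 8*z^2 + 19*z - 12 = (z - 1)*(z^2 - 7*z + 12) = (z - 3)*(z - 1)*(z - 4)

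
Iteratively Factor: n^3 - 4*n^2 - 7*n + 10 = (n - 5)*(n^2 + n - 2) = (n - 5)*(n - 1)*(n + 2)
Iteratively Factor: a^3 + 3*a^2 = (a + 3)*(a^2) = a*(a + 3)*(a)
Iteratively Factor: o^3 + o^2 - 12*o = (o + 4)*(o^2 - 3*o) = (o - 3)*(o + 4)*(o)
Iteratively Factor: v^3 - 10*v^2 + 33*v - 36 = (v - 3)*(v^2 - 7*v + 12) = (v - 4)*(v - 3)*(v - 3)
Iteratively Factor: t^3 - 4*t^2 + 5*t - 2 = (t - 2)*(t^2 - 2*t + 1) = (t - 2)*(t - 1)*(t - 1)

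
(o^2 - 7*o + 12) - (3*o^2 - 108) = -2*o^2 - 7*o + 120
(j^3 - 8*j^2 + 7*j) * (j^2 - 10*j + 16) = j^5 - 18*j^4 + 103*j^3 - 198*j^2 + 112*j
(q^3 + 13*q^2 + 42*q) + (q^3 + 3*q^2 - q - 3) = 2*q^3 + 16*q^2 + 41*q - 3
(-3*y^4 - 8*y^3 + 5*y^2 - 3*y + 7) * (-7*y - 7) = 21*y^5 + 77*y^4 + 21*y^3 - 14*y^2 - 28*y - 49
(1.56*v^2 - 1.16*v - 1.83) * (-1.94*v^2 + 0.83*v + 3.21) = -3.0264*v^4 + 3.5452*v^3 + 7.595*v^2 - 5.2425*v - 5.8743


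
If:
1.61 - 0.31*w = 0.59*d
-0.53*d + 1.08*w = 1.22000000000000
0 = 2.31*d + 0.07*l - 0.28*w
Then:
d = 1.70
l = -48.17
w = 1.96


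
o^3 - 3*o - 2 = (o - 2)*(o + 1)^2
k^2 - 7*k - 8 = (k - 8)*(k + 1)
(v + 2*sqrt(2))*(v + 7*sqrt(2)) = v^2 + 9*sqrt(2)*v + 28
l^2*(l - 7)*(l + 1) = l^4 - 6*l^3 - 7*l^2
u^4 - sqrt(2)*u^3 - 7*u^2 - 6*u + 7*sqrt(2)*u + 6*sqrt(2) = (u - 3)*(u + 1)*(u + 2)*(u - sqrt(2))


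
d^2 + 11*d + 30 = (d + 5)*(d + 6)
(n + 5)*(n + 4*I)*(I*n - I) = I*n^3 - 4*n^2 + 4*I*n^2 - 16*n - 5*I*n + 20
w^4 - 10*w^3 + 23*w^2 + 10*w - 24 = (w - 6)*(w - 4)*(w - 1)*(w + 1)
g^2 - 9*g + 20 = (g - 5)*(g - 4)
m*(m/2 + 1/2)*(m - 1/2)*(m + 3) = m^4/2 + 7*m^3/4 + m^2/2 - 3*m/4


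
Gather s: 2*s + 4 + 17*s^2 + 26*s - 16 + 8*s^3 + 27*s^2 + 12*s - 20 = 8*s^3 + 44*s^2 + 40*s - 32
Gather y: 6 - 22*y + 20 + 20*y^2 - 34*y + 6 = 20*y^2 - 56*y + 32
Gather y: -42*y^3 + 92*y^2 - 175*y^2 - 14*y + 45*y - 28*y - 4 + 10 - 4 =-42*y^3 - 83*y^2 + 3*y + 2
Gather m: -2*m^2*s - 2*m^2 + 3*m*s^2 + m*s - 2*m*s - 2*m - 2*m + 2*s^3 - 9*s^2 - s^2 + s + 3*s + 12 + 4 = m^2*(-2*s - 2) + m*(3*s^2 - s - 4) + 2*s^3 - 10*s^2 + 4*s + 16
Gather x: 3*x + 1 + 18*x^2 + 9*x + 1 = 18*x^2 + 12*x + 2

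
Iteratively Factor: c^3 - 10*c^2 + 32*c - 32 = (c - 4)*(c^2 - 6*c + 8) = (c - 4)^2*(c - 2)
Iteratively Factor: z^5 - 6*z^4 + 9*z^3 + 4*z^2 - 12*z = (z - 3)*(z^4 - 3*z^3 + 4*z) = z*(z - 3)*(z^3 - 3*z^2 + 4) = z*(z - 3)*(z - 2)*(z^2 - z - 2) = z*(z - 3)*(z - 2)*(z + 1)*(z - 2)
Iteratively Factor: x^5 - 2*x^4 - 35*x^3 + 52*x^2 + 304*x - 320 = (x + 4)*(x^4 - 6*x^3 - 11*x^2 + 96*x - 80) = (x + 4)^2*(x^3 - 10*x^2 + 29*x - 20) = (x - 4)*(x + 4)^2*(x^2 - 6*x + 5) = (x - 4)*(x - 1)*(x + 4)^2*(x - 5)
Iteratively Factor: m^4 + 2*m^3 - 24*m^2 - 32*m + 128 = (m - 2)*(m^3 + 4*m^2 - 16*m - 64) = (m - 2)*(m + 4)*(m^2 - 16) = (m - 2)*(m + 4)^2*(m - 4)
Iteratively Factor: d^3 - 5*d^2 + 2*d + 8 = (d - 2)*(d^2 - 3*d - 4) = (d - 2)*(d + 1)*(d - 4)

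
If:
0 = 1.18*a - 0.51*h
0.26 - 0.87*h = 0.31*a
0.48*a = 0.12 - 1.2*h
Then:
No Solution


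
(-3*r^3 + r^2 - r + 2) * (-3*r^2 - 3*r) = 9*r^5 + 6*r^4 - 3*r^2 - 6*r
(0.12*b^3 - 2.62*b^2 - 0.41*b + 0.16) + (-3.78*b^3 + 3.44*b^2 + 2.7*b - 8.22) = -3.66*b^3 + 0.82*b^2 + 2.29*b - 8.06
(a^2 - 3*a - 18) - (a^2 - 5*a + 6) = 2*a - 24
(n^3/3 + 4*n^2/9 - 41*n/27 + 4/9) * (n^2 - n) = n^5/3 + n^4/9 - 53*n^3/27 + 53*n^2/27 - 4*n/9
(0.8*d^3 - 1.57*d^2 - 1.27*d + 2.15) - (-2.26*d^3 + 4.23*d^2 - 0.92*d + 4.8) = 3.06*d^3 - 5.8*d^2 - 0.35*d - 2.65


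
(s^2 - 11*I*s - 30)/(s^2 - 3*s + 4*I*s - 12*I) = (s^2 - 11*I*s - 30)/(s^2 + s*(-3 + 4*I) - 12*I)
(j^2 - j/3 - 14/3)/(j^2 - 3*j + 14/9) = 3*(j + 2)/(3*j - 2)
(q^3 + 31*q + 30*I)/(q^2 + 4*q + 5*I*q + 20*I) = (q^2 - 5*I*q + 6)/(q + 4)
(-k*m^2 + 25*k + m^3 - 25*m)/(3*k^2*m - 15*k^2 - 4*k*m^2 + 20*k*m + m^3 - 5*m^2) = (-m - 5)/(3*k - m)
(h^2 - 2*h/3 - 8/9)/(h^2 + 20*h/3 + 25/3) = (9*h^2 - 6*h - 8)/(3*(3*h^2 + 20*h + 25))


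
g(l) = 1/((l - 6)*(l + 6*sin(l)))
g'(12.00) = -0.02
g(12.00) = 0.02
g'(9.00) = 0.00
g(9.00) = 0.03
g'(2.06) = -0.02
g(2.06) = -0.03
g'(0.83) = 0.03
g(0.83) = -0.04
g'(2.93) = -0.12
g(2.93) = -0.08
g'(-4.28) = -0.12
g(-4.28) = -0.08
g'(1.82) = -0.01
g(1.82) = -0.03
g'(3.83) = -5093.72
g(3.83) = -25.39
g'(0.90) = 0.02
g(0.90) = -0.04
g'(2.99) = -0.14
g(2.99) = -0.09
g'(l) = (-6*cos(l) - 1)/((l - 6)*(l + 6*sin(l))^2) - 1/((l - 6)^2*(l + 6*sin(l)))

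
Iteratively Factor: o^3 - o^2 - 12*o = (o - 4)*(o^2 + 3*o) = (o - 4)*(o + 3)*(o)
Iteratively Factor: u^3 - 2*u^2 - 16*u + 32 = (u - 4)*(u^2 + 2*u - 8) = (u - 4)*(u - 2)*(u + 4)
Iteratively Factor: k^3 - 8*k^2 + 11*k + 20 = (k + 1)*(k^2 - 9*k + 20) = (k - 4)*(k + 1)*(k - 5)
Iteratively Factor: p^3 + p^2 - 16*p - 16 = (p + 4)*(p^2 - 3*p - 4) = (p + 1)*(p + 4)*(p - 4)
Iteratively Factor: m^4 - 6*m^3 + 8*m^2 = (m - 2)*(m^3 - 4*m^2) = m*(m - 2)*(m^2 - 4*m) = m*(m - 4)*(m - 2)*(m)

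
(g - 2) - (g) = -2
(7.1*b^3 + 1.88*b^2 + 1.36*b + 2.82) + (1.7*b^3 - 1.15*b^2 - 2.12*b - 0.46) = 8.8*b^3 + 0.73*b^2 - 0.76*b + 2.36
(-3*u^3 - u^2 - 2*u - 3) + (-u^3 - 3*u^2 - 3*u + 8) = -4*u^3 - 4*u^2 - 5*u + 5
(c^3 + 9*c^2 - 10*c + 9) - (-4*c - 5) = c^3 + 9*c^2 - 6*c + 14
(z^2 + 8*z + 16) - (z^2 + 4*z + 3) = 4*z + 13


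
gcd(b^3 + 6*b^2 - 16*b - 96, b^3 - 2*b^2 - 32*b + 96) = b^2 + 2*b - 24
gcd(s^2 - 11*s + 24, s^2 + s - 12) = s - 3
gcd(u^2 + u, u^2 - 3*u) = u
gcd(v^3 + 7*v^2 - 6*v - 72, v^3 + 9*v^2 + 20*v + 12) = v + 6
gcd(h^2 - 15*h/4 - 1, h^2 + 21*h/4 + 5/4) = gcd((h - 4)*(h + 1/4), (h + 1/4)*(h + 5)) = h + 1/4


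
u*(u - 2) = u^2 - 2*u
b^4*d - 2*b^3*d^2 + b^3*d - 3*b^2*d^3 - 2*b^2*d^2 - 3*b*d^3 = b*(b - 3*d)*(b + d)*(b*d + d)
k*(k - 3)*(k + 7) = k^3 + 4*k^2 - 21*k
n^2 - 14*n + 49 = (n - 7)^2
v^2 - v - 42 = (v - 7)*(v + 6)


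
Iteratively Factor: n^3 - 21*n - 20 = (n + 4)*(n^2 - 4*n - 5) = (n + 1)*(n + 4)*(n - 5)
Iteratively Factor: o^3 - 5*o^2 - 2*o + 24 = (o - 3)*(o^2 - 2*o - 8) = (o - 3)*(o + 2)*(o - 4)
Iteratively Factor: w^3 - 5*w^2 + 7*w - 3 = (w - 1)*(w^2 - 4*w + 3) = (w - 3)*(w - 1)*(w - 1)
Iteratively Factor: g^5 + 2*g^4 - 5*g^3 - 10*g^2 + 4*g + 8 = (g + 1)*(g^4 + g^3 - 6*g^2 - 4*g + 8) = (g + 1)*(g + 2)*(g^3 - g^2 - 4*g + 4) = (g - 1)*(g + 1)*(g + 2)*(g^2 - 4) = (g - 2)*(g - 1)*(g + 1)*(g + 2)*(g + 2)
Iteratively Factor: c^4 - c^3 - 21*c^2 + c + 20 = (c + 4)*(c^3 - 5*c^2 - c + 5) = (c - 5)*(c + 4)*(c^2 - 1) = (c - 5)*(c - 1)*(c + 4)*(c + 1)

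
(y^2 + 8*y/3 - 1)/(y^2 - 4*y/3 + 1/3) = (y + 3)/(y - 1)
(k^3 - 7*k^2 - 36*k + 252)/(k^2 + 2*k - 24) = (k^2 - 13*k + 42)/(k - 4)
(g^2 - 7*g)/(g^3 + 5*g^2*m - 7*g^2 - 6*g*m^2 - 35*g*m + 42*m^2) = g/(g^2 + 5*g*m - 6*m^2)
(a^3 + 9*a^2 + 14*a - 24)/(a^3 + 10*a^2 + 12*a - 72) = (a^2 + 3*a - 4)/(a^2 + 4*a - 12)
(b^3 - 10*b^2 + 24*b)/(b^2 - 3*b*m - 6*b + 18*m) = b*(b - 4)/(b - 3*m)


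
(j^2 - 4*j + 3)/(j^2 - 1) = (j - 3)/(j + 1)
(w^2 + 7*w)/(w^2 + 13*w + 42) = w/(w + 6)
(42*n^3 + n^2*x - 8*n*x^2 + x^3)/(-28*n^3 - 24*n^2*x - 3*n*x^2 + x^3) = (-3*n + x)/(2*n + x)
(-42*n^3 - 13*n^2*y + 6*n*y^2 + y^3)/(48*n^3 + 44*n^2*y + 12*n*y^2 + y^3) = (-21*n^2 + 4*n*y + y^2)/(24*n^2 + 10*n*y + y^2)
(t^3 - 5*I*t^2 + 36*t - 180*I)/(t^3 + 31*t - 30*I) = (t - 6*I)/(t - I)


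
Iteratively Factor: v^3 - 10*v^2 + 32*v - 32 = (v - 4)*(v^2 - 6*v + 8) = (v - 4)^2*(v - 2)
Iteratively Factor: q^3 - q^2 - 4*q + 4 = (q - 1)*(q^2 - 4) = (q - 1)*(q + 2)*(q - 2)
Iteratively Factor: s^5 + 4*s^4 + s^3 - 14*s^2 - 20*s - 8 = (s + 1)*(s^4 + 3*s^3 - 2*s^2 - 12*s - 8) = (s + 1)*(s + 2)*(s^3 + s^2 - 4*s - 4) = (s + 1)^2*(s + 2)*(s^2 - 4) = (s - 2)*(s + 1)^2*(s + 2)*(s + 2)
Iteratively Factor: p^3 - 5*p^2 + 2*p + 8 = (p - 4)*(p^2 - p - 2) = (p - 4)*(p + 1)*(p - 2)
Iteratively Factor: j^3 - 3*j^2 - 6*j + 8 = (j + 2)*(j^2 - 5*j + 4) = (j - 1)*(j + 2)*(j - 4)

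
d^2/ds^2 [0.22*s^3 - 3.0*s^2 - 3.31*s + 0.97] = 1.32*s - 6.0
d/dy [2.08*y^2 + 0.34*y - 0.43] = 4.16*y + 0.34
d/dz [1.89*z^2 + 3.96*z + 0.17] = 3.78*z + 3.96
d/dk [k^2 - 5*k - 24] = 2*k - 5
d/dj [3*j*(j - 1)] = 6*j - 3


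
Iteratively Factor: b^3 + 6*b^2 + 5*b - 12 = (b - 1)*(b^2 + 7*b + 12) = (b - 1)*(b + 4)*(b + 3)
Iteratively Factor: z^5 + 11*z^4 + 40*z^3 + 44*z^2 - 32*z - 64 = (z + 4)*(z^4 + 7*z^3 + 12*z^2 - 4*z - 16) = (z + 2)*(z + 4)*(z^3 + 5*z^2 + 2*z - 8) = (z - 1)*(z + 2)*(z + 4)*(z^2 + 6*z + 8) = (z - 1)*(z + 2)*(z + 4)^2*(z + 2)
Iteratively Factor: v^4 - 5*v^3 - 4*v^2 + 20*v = (v - 2)*(v^3 - 3*v^2 - 10*v) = (v - 5)*(v - 2)*(v^2 + 2*v) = v*(v - 5)*(v - 2)*(v + 2)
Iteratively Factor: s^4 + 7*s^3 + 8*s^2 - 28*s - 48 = (s + 3)*(s^3 + 4*s^2 - 4*s - 16) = (s - 2)*(s + 3)*(s^2 + 6*s + 8) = (s - 2)*(s + 3)*(s + 4)*(s + 2)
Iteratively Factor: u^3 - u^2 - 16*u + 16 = (u - 4)*(u^2 + 3*u - 4) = (u - 4)*(u + 4)*(u - 1)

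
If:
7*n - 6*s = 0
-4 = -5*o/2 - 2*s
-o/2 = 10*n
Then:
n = -12/143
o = 240/143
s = -14/143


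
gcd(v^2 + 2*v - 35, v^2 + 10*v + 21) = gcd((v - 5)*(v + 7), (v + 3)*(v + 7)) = v + 7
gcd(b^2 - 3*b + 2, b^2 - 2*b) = b - 2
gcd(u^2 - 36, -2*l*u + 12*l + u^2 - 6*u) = u - 6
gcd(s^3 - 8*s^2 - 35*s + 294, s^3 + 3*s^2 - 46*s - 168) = s^2 - s - 42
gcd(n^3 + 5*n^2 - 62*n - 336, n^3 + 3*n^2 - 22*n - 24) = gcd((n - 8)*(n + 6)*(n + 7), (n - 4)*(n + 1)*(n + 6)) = n + 6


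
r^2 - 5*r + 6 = (r - 3)*(r - 2)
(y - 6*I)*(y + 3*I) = y^2 - 3*I*y + 18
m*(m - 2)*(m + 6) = m^3 + 4*m^2 - 12*m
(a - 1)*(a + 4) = a^2 + 3*a - 4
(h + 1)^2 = h^2 + 2*h + 1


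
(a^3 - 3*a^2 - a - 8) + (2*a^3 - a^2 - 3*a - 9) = 3*a^3 - 4*a^2 - 4*a - 17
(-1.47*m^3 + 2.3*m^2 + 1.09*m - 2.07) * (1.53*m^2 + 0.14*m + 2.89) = -2.2491*m^5 + 3.3132*m^4 - 2.2586*m^3 + 3.6325*m^2 + 2.8603*m - 5.9823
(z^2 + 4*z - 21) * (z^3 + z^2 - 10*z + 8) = z^5 + 5*z^4 - 27*z^3 - 53*z^2 + 242*z - 168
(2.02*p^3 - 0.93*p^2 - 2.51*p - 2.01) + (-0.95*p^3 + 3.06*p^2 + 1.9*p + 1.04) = 1.07*p^3 + 2.13*p^2 - 0.61*p - 0.97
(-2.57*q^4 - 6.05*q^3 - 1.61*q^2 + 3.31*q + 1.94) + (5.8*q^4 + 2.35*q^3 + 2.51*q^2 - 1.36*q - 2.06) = 3.23*q^4 - 3.7*q^3 + 0.9*q^2 + 1.95*q - 0.12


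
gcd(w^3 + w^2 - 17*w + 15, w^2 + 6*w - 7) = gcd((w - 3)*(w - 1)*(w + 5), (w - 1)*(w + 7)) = w - 1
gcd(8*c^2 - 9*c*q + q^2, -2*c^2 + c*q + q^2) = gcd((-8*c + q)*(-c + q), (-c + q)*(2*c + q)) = -c + q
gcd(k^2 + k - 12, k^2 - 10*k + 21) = k - 3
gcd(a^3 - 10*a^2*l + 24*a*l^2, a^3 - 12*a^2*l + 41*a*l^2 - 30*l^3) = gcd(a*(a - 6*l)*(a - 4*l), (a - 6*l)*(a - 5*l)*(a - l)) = a - 6*l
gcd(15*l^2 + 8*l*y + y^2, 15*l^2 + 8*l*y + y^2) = 15*l^2 + 8*l*y + y^2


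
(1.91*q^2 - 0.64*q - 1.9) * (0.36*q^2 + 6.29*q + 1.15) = 0.6876*q^4 + 11.7835*q^3 - 2.5131*q^2 - 12.687*q - 2.185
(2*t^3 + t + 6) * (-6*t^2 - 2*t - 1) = -12*t^5 - 4*t^4 - 8*t^3 - 38*t^2 - 13*t - 6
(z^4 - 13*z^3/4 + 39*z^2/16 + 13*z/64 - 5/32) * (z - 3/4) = z^5 - 4*z^4 + 39*z^3/8 - 13*z^2/8 - 79*z/256 + 15/128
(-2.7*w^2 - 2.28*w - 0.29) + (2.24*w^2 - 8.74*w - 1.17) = -0.46*w^2 - 11.02*w - 1.46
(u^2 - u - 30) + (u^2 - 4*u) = 2*u^2 - 5*u - 30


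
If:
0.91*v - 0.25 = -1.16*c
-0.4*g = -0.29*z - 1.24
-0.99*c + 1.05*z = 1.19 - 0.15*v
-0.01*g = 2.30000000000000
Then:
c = -286.78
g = -230.00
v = 365.83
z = -321.52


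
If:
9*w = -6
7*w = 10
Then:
No Solution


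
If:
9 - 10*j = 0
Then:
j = 9/10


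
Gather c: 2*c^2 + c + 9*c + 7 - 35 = 2*c^2 + 10*c - 28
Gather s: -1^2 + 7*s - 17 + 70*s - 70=77*s - 88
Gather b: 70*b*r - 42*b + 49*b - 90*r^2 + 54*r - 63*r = b*(70*r + 7) - 90*r^2 - 9*r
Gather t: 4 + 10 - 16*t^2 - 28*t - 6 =-16*t^2 - 28*t + 8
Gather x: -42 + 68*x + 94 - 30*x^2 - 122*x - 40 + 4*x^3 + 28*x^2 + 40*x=4*x^3 - 2*x^2 - 14*x + 12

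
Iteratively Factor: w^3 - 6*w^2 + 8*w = (w)*(w^2 - 6*w + 8) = w*(w - 4)*(w - 2)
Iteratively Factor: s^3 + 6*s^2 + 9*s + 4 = (s + 1)*(s^2 + 5*s + 4) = (s + 1)*(s + 4)*(s + 1)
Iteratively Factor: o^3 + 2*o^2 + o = (o)*(o^2 + 2*o + 1) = o*(o + 1)*(o + 1)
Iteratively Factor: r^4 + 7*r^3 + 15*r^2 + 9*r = (r + 3)*(r^3 + 4*r^2 + 3*r) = (r + 1)*(r + 3)*(r^2 + 3*r) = (r + 1)*(r + 3)^2*(r)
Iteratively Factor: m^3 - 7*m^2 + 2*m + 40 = (m + 2)*(m^2 - 9*m + 20) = (m - 4)*(m + 2)*(m - 5)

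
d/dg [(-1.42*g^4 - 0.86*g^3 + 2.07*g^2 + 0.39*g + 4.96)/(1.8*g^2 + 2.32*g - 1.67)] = (-5.112*g^5 - 11.4312*g^4 + 5.4952*g^3 + 8.409*g^2 - 24.7698*g - 12.1585)/(3.24*g^4 + 8.352*g^3 - 0.6296*g^2 - 7.7488*g + 2.7889)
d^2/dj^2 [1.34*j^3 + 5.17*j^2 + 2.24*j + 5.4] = 8.04*j + 10.34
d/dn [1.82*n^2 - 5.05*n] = 3.64*n - 5.05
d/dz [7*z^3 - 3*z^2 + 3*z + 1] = 21*z^2 - 6*z + 3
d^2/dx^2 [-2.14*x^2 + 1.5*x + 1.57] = -4.28000000000000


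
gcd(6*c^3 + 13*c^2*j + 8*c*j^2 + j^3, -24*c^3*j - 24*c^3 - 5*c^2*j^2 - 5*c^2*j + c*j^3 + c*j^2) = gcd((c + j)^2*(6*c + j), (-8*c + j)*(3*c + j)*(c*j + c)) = 1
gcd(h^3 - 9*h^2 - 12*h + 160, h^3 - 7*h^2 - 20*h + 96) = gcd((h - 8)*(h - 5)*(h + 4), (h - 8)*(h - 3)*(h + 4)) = h^2 - 4*h - 32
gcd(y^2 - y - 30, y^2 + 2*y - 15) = y + 5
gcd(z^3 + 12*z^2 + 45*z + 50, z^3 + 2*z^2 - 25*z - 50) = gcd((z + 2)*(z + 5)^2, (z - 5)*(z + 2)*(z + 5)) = z^2 + 7*z + 10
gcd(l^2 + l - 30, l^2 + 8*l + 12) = l + 6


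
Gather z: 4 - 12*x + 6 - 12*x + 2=12 - 24*x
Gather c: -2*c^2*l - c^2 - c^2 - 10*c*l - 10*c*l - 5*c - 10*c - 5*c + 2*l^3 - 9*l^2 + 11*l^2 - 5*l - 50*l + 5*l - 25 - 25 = c^2*(-2*l - 2) + c*(-20*l - 20) + 2*l^3 + 2*l^2 - 50*l - 50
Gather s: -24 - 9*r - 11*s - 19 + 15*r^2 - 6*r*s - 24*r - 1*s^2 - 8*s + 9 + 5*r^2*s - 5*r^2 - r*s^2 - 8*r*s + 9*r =10*r^2 - 24*r + s^2*(-r - 1) + s*(5*r^2 - 14*r - 19) - 34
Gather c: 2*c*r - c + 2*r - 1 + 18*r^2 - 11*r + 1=c*(2*r - 1) + 18*r^2 - 9*r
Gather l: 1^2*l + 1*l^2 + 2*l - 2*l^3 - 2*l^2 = -2*l^3 - l^2 + 3*l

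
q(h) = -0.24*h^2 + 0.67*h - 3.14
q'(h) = 0.67 - 0.48*h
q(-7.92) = -23.50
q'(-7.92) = 4.47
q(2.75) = -3.11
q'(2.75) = -0.65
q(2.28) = -2.86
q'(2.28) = -0.42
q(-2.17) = -5.72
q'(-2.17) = 1.71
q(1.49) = -2.67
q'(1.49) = -0.05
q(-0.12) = -3.22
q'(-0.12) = 0.73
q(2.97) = -3.27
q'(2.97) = -0.76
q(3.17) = -3.43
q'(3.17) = -0.85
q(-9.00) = -28.61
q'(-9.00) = 4.99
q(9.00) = -16.55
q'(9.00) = -3.65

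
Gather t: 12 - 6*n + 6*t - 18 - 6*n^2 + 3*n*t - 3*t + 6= -6*n^2 - 6*n + t*(3*n + 3)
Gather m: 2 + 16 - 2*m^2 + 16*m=-2*m^2 + 16*m + 18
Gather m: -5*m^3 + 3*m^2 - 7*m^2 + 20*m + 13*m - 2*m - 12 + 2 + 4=-5*m^3 - 4*m^2 + 31*m - 6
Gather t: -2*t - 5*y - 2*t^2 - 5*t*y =-2*t^2 + t*(-5*y - 2) - 5*y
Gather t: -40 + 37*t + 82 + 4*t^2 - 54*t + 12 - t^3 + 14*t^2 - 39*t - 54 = -t^3 + 18*t^2 - 56*t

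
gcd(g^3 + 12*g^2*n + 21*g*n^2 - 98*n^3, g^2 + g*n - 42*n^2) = g + 7*n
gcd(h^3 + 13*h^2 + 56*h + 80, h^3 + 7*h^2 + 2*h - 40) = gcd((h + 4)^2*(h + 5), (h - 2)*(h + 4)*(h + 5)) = h^2 + 9*h + 20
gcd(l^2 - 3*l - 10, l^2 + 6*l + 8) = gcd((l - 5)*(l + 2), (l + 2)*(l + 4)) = l + 2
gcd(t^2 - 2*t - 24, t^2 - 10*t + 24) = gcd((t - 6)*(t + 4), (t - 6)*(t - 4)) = t - 6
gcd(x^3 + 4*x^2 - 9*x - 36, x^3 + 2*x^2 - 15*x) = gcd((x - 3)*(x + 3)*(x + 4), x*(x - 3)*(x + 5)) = x - 3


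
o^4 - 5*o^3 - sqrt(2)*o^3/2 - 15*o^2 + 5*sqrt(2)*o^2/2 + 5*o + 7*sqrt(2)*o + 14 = (o - 7)*(o + 2)*(o - sqrt(2))*(o + sqrt(2)/2)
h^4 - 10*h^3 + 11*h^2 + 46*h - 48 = (h - 8)*(h - 3)*(h - 1)*(h + 2)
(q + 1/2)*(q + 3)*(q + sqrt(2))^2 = q^4 + 2*sqrt(2)*q^3 + 7*q^3/2 + 7*q^2/2 + 7*sqrt(2)*q^2 + 3*sqrt(2)*q + 7*q + 3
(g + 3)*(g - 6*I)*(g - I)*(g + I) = g^4 + 3*g^3 - 6*I*g^3 + g^2 - 18*I*g^2 + 3*g - 6*I*g - 18*I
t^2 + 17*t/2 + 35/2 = (t + 7/2)*(t + 5)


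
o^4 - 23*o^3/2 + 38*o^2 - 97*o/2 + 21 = (o - 7)*(o - 2)*(o - 3/2)*(o - 1)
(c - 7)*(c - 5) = c^2 - 12*c + 35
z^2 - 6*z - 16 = (z - 8)*(z + 2)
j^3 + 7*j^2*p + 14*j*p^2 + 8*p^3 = (j + p)*(j + 2*p)*(j + 4*p)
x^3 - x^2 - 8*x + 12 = (x - 2)^2*(x + 3)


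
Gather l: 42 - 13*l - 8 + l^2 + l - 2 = l^2 - 12*l + 32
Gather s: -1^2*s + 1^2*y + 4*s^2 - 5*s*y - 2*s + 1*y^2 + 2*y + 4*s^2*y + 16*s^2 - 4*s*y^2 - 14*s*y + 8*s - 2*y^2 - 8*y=s^2*(4*y + 20) + s*(-4*y^2 - 19*y + 5) - y^2 - 5*y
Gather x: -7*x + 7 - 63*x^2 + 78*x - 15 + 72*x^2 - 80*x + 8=9*x^2 - 9*x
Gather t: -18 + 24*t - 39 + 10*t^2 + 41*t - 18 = 10*t^2 + 65*t - 75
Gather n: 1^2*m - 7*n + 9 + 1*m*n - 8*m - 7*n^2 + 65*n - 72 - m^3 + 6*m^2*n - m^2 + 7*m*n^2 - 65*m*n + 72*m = -m^3 - m^2 + 65*m + n^2*(7*m - 7) + n*(6*m^2 - 64*m + 58) - 63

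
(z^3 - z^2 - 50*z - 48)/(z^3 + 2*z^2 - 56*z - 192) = (z + 1)/(z + 4)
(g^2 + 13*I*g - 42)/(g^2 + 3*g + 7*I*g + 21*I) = (g + 6*I)/(g + 3)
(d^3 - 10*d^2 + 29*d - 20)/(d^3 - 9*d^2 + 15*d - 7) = (d^2 - 9*d + 20)/(d^2 - 8*d + 7)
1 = 1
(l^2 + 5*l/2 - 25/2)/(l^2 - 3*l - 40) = (l - 5/2)/(l - 8)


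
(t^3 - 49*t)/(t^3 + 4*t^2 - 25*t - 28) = t*(t - 7)/(t^2 - 3*t - 4)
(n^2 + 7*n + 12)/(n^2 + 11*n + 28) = (n + 3)/(n + 7)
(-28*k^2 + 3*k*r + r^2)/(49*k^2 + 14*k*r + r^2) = (-4*k + r)/(7*k + r)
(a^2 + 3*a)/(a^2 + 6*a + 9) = a/(a + 3)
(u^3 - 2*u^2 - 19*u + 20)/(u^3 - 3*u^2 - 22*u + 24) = (u - 5)/(u - 6)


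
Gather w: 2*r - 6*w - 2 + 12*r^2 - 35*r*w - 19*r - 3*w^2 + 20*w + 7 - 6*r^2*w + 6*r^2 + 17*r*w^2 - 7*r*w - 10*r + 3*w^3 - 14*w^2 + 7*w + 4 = 18*r^2 - 27*r + 3*w^3 + w^2*(17*r - 17) + w*(-6*r^2 - 42*r + 21) + 9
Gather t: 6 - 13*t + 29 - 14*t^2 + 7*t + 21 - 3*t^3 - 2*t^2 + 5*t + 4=-3*t^3 - 16*t^2 - t + 60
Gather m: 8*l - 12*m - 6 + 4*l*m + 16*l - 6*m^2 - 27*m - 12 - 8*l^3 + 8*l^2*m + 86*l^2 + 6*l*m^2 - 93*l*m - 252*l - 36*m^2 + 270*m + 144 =-8*l^3 + 86*l^2 - 228*l + m^2*(6*l - 42) + m*(8*l^2 - 89*l + 231) + 126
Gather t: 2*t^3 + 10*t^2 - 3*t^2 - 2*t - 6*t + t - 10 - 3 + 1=2*t^3 + 7*t^2 - 7*t - 12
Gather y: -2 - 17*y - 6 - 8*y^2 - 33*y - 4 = -8*y^2 - 50*y - 12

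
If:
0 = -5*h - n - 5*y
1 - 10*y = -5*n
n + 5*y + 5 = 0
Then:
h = 1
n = -11/7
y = -24/35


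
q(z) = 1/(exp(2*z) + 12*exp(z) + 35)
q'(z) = (-2*exp(2*z) - 12*exp(z))/(exp(2*z) + 12*exp(z) + 35)^2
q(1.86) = 0.01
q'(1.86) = -0.01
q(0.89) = 0.01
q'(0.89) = -0.01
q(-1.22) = 0.03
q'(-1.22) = -0.00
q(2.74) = 0.00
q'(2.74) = -0.00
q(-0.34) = 0.02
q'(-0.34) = -0.00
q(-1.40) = 0.03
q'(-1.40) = -0.00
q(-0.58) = 0.02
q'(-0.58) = -0.00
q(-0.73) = 0.02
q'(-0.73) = -0.00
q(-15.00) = 0.03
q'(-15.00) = 0.00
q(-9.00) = 0.03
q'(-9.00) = 0.00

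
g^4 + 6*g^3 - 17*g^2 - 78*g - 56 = (g - 4)*(g + 1)*(g + 2)*(g + 7)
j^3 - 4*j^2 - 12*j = j*(j - 6)*(j + 2)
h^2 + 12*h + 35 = (h + 5)*(h + 7)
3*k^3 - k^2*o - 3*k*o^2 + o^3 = (-3*k + o)*(-k + o)*(k + o)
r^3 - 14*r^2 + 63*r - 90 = (r - 6)*(r - 5)*(r - 3)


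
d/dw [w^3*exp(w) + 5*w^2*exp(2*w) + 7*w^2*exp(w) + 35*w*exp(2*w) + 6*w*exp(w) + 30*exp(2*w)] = (w^3 + 10*w^2*exp(w) + 10*w^2 + 80*w*exp(w) + 20*w + 95*exp(w) + 6)*exp(w)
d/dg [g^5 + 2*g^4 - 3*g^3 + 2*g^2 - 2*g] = 5*g^4 + 8*g^3 - 9*g^2 + 4*g - 2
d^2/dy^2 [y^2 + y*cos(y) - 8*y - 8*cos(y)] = -y*cos(y) - 2*sin(y) + 8*cos(y) + 2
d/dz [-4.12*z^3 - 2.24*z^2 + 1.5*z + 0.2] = -12.36*z^2 - 4.48*z + 1.5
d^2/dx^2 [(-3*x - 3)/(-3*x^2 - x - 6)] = 6*((x + 1)*(6*x + 1)^2 - (9*x + 4)*(3*x^2 + x + 6))/(3*x^2 + x + 6)^3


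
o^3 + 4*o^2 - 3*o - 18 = (o - 2)*(o + 3)^2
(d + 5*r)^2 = d^2 + 10*d*r + 25*r^2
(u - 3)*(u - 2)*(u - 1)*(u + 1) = u^4 - 5*u^3 + 5*u^2 + 5*u - 6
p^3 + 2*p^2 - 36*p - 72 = (p - 6)*(p + 2)*(p + 6)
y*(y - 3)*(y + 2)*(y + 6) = y^4 + 5*y^3 - 12*y^2 - 36*y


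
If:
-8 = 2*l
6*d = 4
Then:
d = 2/3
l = -4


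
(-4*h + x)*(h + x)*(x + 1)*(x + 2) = -4*h^2*x^2 - 12*h^2*x - 8*h^2 - 3*h*x^3 - 9*h*x^2 - 6*h*x + x^4 + 3*x^3 + 2*x^2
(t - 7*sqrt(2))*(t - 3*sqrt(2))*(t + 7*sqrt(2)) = t^3 - 3*sqrt(2)*t^2 - 98*t + 294*sqrt(2)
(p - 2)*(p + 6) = p^2 + 4*p - 12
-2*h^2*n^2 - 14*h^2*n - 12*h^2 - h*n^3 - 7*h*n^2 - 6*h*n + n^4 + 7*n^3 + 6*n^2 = (-2*h + n)*(h + n)*(n + 1)*(n + 6)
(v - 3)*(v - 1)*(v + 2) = v^3 - 2*v^2 - 5*v + 6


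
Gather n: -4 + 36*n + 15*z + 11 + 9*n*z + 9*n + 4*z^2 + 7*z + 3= n*(9*z + 45) + 4*z^2 + 22*z + 10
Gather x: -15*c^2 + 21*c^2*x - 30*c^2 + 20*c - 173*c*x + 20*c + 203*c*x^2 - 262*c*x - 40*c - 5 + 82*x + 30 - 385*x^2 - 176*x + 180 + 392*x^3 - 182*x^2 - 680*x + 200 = -45*c^2 + 392*x^3 + x^2*(203*c - 567) + x*(21*c^2 - 435*c - 774) + 405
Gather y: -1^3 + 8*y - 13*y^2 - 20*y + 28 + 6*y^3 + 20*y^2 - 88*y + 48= 6*y^3 + 7*y^2 - 100*y + 75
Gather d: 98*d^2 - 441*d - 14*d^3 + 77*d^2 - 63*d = -14*d^3 + 175*d^2 - 504*d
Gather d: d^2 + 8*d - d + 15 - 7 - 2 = d^2 + 7*d + 6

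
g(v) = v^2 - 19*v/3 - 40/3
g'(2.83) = -0.67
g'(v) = 2*v - 19/3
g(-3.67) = 23.38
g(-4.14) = 30.03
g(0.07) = -13.77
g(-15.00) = 306.67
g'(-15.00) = -36.33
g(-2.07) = 4.06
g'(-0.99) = -8.31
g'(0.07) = -6.19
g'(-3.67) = -13.67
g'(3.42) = 0.51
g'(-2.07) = -10.47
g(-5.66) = 54.55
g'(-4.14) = -14.61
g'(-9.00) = -24.33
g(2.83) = -23.25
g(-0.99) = -6.08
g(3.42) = -23.30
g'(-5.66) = -17.65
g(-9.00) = 124.67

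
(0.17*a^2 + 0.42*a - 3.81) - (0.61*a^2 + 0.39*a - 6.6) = -0.44*a^2 + 0.03*a + 2.79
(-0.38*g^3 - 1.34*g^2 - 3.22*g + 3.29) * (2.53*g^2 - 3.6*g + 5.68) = -0.9614*g^5 - 2.0222*g^4 - 5.481*g^3 + 12.3045*g^2 - 30.1336*g + 18.6872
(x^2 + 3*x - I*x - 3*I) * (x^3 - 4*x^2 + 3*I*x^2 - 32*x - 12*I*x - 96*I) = x^5 - x^4 + 2*I*x^4 - 41*x^3 - 2*I*x^3 - 99*x^2 - 88*I*x^2 - 132*x - 192*I*x - 288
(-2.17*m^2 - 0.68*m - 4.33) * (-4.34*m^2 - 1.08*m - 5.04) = 9.4178*m^4 + 5.2948*m^3 + 30.4634*m^2 + 8.1036*m + 21.8232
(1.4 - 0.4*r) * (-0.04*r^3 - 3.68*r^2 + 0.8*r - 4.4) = 0.016*r^4 + 1.416*r^3 - 5.472*r^2 + 2.88*r - 6.16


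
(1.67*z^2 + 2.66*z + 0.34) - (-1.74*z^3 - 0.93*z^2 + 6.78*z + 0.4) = 1.74*z^3 + 2.6*z^2 - 4.12*z - 0.06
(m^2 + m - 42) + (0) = m^2 + m - 42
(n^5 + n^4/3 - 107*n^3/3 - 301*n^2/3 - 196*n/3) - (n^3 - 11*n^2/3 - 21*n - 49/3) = n^5 + n^4/3 - 110*n^3/3 - 290*n^2/3 - 133*n/3 + 49/3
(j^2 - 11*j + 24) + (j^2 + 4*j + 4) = 2*j^2 - 7*j + 28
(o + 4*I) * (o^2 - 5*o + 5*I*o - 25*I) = o^3 - 5*o^2 + 9*I*o^2 - 20*o - 45*I*o + 100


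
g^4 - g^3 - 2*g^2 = g^2*(g - 2)*(g + 1)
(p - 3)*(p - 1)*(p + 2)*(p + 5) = p^4 + 3*p^3 - 15*p^2 - 19*p + 30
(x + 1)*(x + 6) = x^2 + 7*x + 6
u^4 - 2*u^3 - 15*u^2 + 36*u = u*(u - 3)^2*(u + 4)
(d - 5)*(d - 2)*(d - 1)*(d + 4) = d^4 - 4*d^3 - 15*d^2 + 58*d - 40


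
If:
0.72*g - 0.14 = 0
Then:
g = 0.19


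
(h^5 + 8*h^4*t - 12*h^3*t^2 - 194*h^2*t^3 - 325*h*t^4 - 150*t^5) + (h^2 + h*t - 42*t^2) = h^5 + 8*h^4*t - 12*h^3*t^2 - 194*h^2*t^3 + h^2 - 325*h*t^4 + h*t - 150*t^5 - 42*t^2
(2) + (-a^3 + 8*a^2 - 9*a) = -a^3 + 8*a^2 - 9*a + 2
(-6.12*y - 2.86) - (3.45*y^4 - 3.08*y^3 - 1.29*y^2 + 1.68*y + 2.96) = -3.45*y^4 + 3.08*y^3 + 1.29*y^2 - 7.8*y - 5.82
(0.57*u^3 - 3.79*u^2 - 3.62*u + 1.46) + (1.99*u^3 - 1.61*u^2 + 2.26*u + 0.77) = 2.56*u^3 - 5.4*u^2 - 1.36*u + 2.23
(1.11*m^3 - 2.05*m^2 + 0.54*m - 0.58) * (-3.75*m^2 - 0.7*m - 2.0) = -4.1625*m^5 + 6.9105*m^4 - 2.81*m^3 + 5.897*m^2 - 0.674*m + 1.16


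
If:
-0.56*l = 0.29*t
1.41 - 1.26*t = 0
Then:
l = -0.58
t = 1.12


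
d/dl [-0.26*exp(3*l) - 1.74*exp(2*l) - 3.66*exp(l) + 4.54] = (-0.78*exp(2*l) - 3.48*exp(l) - 3.66)*exp(l)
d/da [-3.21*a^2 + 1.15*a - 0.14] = 1.15 - 6.42*a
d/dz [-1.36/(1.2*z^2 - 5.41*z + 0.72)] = (3.264*z - 7.3576)/(1.2*z^2 - 5.41*z + 0.72)^2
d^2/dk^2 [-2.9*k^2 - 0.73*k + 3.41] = -5.80000000000000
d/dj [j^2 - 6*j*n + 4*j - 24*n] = 2*j - 6*n + 4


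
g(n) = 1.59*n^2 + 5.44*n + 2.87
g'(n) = 3.18*n + 5.44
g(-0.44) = 0.78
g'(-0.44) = 4.04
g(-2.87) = 0.35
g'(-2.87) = -3.69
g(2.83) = 31.00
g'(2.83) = 14.44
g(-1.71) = -1.78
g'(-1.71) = 0.00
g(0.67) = 7.23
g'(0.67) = 7.57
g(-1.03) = -1.05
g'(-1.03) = 2.16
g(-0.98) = -0.93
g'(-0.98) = 2.32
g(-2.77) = 0.00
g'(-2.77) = -3.37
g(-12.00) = 166.55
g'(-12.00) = -32.72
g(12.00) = 297.11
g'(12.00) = 43.60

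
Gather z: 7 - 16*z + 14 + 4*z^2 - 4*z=4*z^2 - 20*z + 21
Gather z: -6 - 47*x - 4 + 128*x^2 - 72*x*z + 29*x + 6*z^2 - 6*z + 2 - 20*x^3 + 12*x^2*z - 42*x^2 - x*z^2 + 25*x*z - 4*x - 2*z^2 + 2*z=-20*x^3 + 86*x^2 - 22*x + z^2*(4 - x) + z*(12*x^2 - 47*x - 4) - 8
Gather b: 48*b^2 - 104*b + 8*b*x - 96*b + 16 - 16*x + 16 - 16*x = 48*b^2 + b*(8*x - 200) - 32*x + 32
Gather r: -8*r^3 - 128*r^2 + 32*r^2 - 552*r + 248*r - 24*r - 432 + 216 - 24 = -8*r^3 - 96*r^2 - 328*r - 240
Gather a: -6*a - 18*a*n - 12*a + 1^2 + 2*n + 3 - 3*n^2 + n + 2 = a*(-18*n - 18) - 3*n^2 + 3*n + 6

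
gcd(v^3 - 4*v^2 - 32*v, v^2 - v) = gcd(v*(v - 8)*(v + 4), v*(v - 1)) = v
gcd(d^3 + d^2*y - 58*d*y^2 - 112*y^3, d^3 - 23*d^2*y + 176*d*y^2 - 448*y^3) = -d + 8*y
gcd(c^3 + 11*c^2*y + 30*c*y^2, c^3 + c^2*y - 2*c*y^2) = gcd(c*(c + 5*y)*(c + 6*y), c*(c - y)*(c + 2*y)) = c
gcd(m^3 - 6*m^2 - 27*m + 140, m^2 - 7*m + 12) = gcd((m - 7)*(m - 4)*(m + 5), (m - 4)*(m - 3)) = m - 4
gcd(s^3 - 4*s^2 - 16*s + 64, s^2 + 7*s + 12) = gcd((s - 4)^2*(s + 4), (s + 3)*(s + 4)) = s + 4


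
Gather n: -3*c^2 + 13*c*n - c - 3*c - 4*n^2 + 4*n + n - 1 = -3*c^2 - 4*c - 4*n^2 + n*(13*c + 5) - 1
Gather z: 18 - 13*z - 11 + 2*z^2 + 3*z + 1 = 2*z^2 - 10*z + 8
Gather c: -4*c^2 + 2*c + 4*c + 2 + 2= -4*c^2 + 6*c + 4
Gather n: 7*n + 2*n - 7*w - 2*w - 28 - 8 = 9*n - 9*w - 36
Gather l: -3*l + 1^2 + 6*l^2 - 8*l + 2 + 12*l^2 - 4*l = 18*l^2 - 15*l + 3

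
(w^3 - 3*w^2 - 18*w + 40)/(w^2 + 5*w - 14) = (w^2 - w - 20)/(w + 7)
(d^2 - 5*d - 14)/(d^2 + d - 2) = (d - 7)/(d - 1)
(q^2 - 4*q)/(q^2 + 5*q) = (q - 4)/(q + 5)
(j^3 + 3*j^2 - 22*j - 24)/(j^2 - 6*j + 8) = (j^2 + 7*j + 6)/(j - 2)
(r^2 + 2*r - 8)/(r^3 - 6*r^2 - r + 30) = (r^2 + 2*r - 8)/(r^3 - 6*r^2 - r + 30)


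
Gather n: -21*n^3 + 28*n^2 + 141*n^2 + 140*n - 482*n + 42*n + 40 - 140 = -21*n^3 + 169*n^2 - 300*n - 100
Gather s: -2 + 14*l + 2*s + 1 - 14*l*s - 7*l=7*l + s*(2 - 14*l) - 1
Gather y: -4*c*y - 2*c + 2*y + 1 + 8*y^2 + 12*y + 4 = -2*c + 8*y^2 + y*(14 - 4*c) + 5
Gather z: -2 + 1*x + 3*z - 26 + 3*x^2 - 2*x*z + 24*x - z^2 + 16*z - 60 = 3*x^2 + 25*x - z^2 + z*(19 - 2*x) - 88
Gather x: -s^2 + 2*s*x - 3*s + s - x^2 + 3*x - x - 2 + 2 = -s^2 - 2*s - x^2 + x*(2*s + 2)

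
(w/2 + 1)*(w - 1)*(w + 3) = w^3/2 + 2*w^2 + w/2 - 3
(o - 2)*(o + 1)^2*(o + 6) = o^4 + 6*o^3 - 3*o^2 - 20*o - 12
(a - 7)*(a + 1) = a^2 - 6*a - 7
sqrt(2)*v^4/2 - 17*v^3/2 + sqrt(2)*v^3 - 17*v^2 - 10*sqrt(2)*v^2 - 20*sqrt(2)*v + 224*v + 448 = (v - 8*sqrt(2))*(v - 4*sqrt(2))*(v + 7*sqrt(2)/2)*(sqrt(2)*v/2 + sqrt(2))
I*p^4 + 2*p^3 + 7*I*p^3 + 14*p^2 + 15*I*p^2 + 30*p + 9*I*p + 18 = (p + 3)^2*(p - 2*I)*(I*p + I)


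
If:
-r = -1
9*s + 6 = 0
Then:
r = 1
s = -2/3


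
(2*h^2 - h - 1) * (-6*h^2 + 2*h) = -12*h^4 + 10*h^3 + 4*h^2 - 2*h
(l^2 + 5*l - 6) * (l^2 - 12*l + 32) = l^4 - 7*l^3 - 34*l^2 + 232*l - 192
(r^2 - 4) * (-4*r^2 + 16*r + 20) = -4*r^4 + 16*r^3 + 36*r^2 - 64*r - 80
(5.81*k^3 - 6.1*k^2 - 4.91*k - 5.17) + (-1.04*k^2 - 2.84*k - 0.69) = 5.81*k^3 - 7.14*k^2 - 7.75*k - 5.86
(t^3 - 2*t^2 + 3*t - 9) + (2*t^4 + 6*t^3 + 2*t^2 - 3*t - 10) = 2*t^4 + 7*t^3 - 19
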